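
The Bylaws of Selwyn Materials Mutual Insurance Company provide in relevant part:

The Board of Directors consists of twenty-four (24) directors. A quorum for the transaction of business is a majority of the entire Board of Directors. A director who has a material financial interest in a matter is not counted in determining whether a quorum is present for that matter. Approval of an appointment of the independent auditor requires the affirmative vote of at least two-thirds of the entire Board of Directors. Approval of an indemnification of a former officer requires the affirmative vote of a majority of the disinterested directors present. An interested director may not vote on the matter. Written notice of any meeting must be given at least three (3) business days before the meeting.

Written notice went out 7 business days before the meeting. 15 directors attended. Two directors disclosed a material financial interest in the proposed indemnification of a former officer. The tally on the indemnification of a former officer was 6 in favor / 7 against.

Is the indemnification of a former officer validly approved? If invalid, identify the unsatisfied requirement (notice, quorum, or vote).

Invalid — vote requirement not satisfied.

Notice: 7 business days given; 3 required (7 ≥ 3). Satisfied.
Quorum: 15 present, but the 2 interested directors do not count, leaving 13. Quorum is 13. Satisfied.
Vote: the indemnification of a former officer requires a majority of the disinterested directors present (15 − 2 = 13). A majority of 13 is 7, so 7 affirmative votes are needed; 6 voted in favor. Not satisfied.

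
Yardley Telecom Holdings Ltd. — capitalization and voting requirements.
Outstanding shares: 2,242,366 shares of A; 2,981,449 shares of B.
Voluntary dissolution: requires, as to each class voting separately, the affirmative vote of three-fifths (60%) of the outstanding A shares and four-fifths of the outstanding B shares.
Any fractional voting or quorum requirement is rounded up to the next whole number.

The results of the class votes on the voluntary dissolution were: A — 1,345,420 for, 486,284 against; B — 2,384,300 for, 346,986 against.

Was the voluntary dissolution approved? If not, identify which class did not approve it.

Not approved — the B shares did not give the required vote.

A: 3/5 of 2242366 = 1345419.60, rounded up to 1345420; 1,345,420 required, 1,345,420 in favor — approved.
B: 4/5 of 2981449 = 2385159.20, rounded up to 2385160; 2,385,160 required, 2,384,300 in favor — not approved.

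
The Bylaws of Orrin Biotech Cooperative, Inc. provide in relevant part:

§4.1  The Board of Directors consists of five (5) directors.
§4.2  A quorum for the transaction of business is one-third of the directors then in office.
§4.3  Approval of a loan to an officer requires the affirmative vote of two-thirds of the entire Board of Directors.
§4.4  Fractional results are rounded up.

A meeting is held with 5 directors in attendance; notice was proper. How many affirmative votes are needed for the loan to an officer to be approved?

The loan to an officer requires two-thirds of the entire Board of Directors (5).
2/3 of 5 = 3.33, rounded up to 4.

4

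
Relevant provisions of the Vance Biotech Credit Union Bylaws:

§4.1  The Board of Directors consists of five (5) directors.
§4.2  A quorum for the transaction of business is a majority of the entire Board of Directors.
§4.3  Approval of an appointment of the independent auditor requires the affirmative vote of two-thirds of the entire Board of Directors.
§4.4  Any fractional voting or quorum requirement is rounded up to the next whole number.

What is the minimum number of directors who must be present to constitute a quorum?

A majority of 5 is 3.

3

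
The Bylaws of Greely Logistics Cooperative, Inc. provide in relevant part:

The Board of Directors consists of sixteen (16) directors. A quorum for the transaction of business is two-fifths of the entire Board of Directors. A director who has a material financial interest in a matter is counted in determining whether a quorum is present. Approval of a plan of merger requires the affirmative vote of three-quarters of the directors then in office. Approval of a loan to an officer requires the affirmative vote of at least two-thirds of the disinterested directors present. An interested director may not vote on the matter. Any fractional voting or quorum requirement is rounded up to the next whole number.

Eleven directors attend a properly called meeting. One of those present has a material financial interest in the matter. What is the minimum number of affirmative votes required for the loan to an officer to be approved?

The loan to an officer requires two-thirds of the disinterested directors present (11 − 1 = 10).
2/3 of 10 = 6.67, rounded up to 7.

7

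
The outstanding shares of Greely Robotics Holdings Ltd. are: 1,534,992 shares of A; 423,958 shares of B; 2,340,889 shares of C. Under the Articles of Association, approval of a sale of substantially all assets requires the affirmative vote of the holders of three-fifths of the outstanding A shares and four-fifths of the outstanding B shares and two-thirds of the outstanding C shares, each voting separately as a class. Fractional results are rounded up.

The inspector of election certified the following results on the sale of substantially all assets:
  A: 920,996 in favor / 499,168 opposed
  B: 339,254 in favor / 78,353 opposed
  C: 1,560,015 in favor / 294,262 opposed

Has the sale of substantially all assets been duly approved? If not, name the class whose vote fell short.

Not approved — the C shares did not give the required vote.

A: 3/5 of 1534992 = 920995.20, rounded up to 920996; 920,996 required, 920,996 in favor — approved.
B: 4/5 of 423958 = 339166.40, rounded up to 339167; 339,167 required, 339,254 in favor — approved.
C: 2/3 of 2340889 = 1560592.67, rounded up to 1560593; 1,560,593 required, 1,560,015 in favor — not approved.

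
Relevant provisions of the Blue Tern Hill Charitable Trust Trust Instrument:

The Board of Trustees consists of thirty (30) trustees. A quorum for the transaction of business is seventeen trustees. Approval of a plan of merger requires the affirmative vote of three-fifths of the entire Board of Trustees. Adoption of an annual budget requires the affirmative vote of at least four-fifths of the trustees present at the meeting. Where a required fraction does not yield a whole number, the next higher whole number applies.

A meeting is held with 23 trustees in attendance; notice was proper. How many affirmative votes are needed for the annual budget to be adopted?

19

The annual budget requires four-fifths of the trustees present (23).
4/5 of 23 = 18.40, rounded up to 19.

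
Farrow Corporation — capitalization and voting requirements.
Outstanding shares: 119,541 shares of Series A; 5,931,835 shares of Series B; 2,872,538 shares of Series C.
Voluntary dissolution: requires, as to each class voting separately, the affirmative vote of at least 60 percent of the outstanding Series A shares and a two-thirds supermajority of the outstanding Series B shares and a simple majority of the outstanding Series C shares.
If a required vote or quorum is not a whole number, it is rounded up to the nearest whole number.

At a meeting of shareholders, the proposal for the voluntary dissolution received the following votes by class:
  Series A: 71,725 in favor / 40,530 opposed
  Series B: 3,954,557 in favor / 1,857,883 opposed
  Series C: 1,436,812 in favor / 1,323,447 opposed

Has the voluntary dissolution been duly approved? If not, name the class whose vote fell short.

Series A: 3/5 of 119541 = 71724.60, rounded up to 71725; 71,725 required, 71,725 in favor — approved.
Series B: 2/3 of 5931835 = 3954556.67, rounded up to 3954557; 3,954,557 required, 3,954,557 in favor — approved.
Series C: a majority of 2872538 is 1436270; 1,436,270 required, 1,436,812 in favor — approved.

Approved — every class gave the required vote.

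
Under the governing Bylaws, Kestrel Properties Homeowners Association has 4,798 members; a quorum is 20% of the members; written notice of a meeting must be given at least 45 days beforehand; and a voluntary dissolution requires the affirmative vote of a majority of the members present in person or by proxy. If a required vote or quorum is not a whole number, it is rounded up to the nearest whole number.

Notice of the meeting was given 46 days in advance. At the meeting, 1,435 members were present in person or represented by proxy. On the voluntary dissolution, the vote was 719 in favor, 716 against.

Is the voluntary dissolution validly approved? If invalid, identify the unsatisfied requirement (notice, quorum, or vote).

Valid — all requirements satisfied.

Notice: 46 days given; 45 required. Satisfied.
Quorum: 20% of 4,798 = 959.60, rounded up to 960; 1,435 present. Satisfied.
Vote: requires a majority of those present (1,435); a majority of 1435 is 718, so 718 needed; 719 in favor. Satisfied.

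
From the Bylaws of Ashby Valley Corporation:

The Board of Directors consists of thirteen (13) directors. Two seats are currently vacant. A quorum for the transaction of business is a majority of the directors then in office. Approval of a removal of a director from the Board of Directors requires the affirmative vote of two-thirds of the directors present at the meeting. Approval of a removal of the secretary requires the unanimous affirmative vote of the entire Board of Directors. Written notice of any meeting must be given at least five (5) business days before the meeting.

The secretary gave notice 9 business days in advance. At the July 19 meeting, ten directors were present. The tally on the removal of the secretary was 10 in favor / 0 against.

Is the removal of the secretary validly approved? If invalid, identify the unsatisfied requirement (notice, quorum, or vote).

Notice: 9 business days given; 5 required (9 ≥ 5). Satisfied.
Quorum: 10 present; quorum is 6. Satisfied.
Vote: the removal of the secretary requires the unanimous vote of the entire Board of Directors (13). Unanimous means all 13, so 13 affirmative votes are needed; 10 voted in favor. Not satisfied.

Invalid — vote requirement not satisfied.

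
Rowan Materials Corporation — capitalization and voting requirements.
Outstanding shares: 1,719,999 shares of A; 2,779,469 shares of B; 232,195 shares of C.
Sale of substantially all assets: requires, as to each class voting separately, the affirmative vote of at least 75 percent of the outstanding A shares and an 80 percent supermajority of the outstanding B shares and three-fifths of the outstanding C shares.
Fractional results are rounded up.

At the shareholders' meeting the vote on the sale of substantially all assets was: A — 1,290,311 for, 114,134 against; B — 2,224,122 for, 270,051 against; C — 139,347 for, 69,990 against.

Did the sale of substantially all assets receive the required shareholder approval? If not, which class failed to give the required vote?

Approved — every class gave the required vote.

A: 3/4 of 1719999 = 1289999.25, rounded up to 1290000; 1,290,000 required, 1,290,311 in favor — approved.
B: 4/5 of 2779469 = 2223575.20, rounded up to 2223576; 2,223,576 required, 2,224,122 in favor — approved.
C: 3/5 of 232195 = 139317; 139,317 required, 139,347 in favor — approved.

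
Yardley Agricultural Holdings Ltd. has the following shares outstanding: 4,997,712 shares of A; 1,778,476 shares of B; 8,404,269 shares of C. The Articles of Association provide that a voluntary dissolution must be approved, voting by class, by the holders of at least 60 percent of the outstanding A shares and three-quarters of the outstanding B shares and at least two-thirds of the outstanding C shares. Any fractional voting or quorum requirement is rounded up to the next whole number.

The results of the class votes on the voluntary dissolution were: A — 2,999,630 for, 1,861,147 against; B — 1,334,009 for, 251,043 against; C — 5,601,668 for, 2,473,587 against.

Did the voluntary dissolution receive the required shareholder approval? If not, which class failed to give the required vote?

A: 3/5 of 4997712 = 2998627.20, rounded up to 2998628; 2,998,628 required, 2,999,630 in favor — approved.
B: 3/4 of 1778476 = 1333857; 1,333,857 required, 1,334,009 in favor — approved.
C: 2/3 of 8404269 = 5602846; 5,602,846 required, 5,601,668 in favor — not approved.

Not approved — the C shares did not give the required vote.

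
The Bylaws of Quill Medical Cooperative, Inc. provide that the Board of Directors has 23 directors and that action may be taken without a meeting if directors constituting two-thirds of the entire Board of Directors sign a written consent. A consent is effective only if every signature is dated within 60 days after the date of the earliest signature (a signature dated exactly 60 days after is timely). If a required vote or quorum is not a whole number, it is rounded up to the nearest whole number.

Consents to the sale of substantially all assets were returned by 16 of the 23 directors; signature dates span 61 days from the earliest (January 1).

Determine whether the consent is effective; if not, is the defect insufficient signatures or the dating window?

Not effective — dating-window requirement not satisfied.

Signatures required: two-thirds of 23 — 2/3 of 23 = 15.33, rounded up to 16, so 16 needed; 16 signed. Sufficient.
Dating window: the latest signature is 61 days after the earliest; the limit is 60 days. Outside the window.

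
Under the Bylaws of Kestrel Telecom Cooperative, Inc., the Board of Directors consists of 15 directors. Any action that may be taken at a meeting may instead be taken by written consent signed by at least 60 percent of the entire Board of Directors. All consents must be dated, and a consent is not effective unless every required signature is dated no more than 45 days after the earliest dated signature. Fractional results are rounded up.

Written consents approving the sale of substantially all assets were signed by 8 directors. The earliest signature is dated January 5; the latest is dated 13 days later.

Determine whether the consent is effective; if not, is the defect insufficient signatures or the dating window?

Not effective — insufficient signatures.

Signatures required: at least 60 percent of 15 — 3/5 of 15 = 9, so 9 needed; 8 signed. Insufficient.
Dating window: the latest signature is 13 days after the earliest; the limit is 45 days. Within the window.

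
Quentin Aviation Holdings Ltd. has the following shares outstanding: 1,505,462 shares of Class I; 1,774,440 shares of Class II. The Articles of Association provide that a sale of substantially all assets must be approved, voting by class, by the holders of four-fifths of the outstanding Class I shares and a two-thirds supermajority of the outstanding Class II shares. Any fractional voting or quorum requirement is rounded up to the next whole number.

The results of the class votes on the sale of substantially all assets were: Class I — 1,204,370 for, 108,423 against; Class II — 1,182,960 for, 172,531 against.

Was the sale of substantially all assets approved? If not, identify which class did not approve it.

Approved — every class gave the required vote.

Class I: 4/5 of 1505462 = 1204369.60, rounded up to 1204370; 1,204,370 required, 1,204,370 in favor — approved.
Class II: 2/3 of 1774440 = 1182960; 1,182,960 required, 1,182,960 in favor — approved.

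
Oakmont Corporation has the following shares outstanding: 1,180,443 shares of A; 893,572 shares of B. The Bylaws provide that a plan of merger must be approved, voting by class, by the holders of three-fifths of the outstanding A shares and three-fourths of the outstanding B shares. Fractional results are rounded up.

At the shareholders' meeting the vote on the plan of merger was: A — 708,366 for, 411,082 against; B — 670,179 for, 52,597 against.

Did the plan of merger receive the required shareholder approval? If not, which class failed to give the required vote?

A: 3/5 of 1180443 = 708265.80, rounded up to 708266; 708,266 required, 708,366 in favor — approved.
B: 3/4 of 893572 = 670179; 670,179 required, 670,179 in favor — approved.

Approved — every class gave the required vote.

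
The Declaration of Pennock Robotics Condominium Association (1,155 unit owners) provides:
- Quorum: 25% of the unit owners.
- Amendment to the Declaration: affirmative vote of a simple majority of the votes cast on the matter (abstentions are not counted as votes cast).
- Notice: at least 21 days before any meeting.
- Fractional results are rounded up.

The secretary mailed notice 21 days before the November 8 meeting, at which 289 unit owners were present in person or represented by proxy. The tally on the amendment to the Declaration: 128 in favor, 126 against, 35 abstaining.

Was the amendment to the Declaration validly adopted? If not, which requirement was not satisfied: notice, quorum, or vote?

Notice: 21 days given; 21 required. Satisfied.
Quorum: 25% of 1,155 = 288.75, rounded up to 289; 289 present. Satisfied.
Vote: requires a majority of the votes cast (289 − 35 abstaining = 254); a majority of 254 is 128, so 128 needed; 128 in favor. Satisfied.

Valid — all requirements satisfied.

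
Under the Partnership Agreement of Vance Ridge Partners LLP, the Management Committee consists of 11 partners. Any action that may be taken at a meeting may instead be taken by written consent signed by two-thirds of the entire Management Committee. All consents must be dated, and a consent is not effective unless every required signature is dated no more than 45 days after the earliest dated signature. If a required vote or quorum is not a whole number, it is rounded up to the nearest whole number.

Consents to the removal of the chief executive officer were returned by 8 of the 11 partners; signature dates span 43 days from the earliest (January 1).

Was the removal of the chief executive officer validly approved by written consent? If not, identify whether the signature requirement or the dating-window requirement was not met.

Signatures required: two-thirds of 11 — 2/3 of 11 = 7.33, rounded up to 8, so 8 needed; 8 signed. Sufficient.
Dating window: the latest signature is 43 days after the earliest; the limit is 45 days. Within the window.

Effective — both the signature and dating-window requirements are satisfied.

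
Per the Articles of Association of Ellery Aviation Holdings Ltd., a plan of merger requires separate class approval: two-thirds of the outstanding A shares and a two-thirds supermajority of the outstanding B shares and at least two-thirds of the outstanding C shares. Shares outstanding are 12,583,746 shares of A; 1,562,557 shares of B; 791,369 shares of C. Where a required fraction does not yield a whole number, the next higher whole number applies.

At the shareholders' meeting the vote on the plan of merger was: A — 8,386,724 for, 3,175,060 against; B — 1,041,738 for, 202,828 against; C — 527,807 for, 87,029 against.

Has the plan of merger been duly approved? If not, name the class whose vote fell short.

Not approved — the A shares did not give the required vote.

A: 2/3 of 12583746 = 8389164; 8,389,164 required, 8,386,724 in favor — not approved.
B: 2/3 of 1562557 = 1041704.67, rounded up to 1041705; 1,041,705 required, 1,041,738 in favor — approved.
C: 2/3 of 791369 = 527579.33, rounded up to 527580; 527,580 required, 527,807 in favor — approved.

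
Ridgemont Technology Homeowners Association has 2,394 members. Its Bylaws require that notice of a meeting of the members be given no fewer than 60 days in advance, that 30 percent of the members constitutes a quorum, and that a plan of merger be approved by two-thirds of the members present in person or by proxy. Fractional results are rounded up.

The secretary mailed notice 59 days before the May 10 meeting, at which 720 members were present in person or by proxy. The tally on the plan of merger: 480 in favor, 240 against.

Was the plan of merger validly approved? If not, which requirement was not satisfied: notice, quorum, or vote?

Notice: 59 days given; 60 required. Not satisfied.
Quorum: 30% of 2,394 = 718.20, rounded up to 719; 720 present. Satisfied.
Vote: requires two-thirds of those present (720); 2/3 of 720 = 480, so 480 needed; 480 in favor. Satisfied.

Invalid — notice requirement not satisfied.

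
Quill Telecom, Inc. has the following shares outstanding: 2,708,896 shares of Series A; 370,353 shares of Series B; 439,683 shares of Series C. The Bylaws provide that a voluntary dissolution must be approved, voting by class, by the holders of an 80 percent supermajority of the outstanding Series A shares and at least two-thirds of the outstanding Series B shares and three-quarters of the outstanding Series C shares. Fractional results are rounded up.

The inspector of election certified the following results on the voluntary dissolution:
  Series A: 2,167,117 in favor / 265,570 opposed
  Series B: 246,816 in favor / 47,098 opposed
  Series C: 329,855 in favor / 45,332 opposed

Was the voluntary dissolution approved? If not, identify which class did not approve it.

Series A: 4/5 of 2708896 = 2167116.80, rounded up to 2167117; 2,167,117 required, 2,167,117 in favor — approved.
Series B: 2/3 of 370353 = 246902; 246,902 required, 246,816 in favor — not approved.
Series C: 3/4 of 439683 = 329762.25, rounded up to 329763; 329,763 required, 329,855 in favor — approved.

Not approved — the Series B shares did not give the required vote.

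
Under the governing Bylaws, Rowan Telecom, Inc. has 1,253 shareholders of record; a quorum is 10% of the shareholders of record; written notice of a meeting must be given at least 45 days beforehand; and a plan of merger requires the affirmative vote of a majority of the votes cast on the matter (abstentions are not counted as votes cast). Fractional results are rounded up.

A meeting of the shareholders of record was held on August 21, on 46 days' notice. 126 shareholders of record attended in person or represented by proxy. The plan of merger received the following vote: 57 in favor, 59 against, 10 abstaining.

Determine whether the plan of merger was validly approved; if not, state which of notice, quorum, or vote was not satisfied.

Notice: 46 days given; 45 required. Satisfied.
Quorum: 10% of 1,253 = 125.30, rounded up to 126; 126 present. Satisfied.
Vote: requires a majority of the votes cast (126 − 10 abstaining = 116); a majority of 116 is 59, so 59 needed; 57 in favor. Not satisfied.

Invalid — vote requirement not satisfied.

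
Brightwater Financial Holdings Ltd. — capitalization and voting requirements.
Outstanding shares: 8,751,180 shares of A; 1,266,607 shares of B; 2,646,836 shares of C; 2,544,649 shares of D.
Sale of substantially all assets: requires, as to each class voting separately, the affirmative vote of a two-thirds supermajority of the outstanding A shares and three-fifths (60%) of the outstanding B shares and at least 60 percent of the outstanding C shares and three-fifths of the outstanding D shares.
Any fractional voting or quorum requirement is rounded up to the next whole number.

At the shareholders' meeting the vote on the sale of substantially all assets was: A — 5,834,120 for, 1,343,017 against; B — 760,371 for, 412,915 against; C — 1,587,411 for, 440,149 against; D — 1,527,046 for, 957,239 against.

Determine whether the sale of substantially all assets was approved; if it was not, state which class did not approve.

Not approved — the C shares did not give the required vote.

A: 2/3 of 8751180 = 5834120; 5,834,120 required, 5,834,120 in favor — approved.
B: 3/5 of 1266607 = 759964.20, rounded up to 759965; 759,965 required, 760,371 in favor — approved.
C: 3/5 of 2646836 = 1588101.60, rounded up to 1588102; 1,588,102 required, 1,587,411 in favor — not approved.
D: 3/5 of 2544649 = 1526789.40, rounded up to 1526790; 1,526,790 required, 1,527,046 in favor — approved.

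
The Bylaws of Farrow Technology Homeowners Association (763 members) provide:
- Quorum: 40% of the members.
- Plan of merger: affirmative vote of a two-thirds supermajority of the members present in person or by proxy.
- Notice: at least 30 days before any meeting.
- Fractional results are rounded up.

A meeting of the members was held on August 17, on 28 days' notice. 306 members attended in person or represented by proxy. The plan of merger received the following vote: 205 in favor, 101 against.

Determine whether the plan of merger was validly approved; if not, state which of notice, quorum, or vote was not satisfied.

Invalid — notice requirement not satisfied.

Notice: 28 days given; 30 required. Not satisfied.
Quorum: 40% of 763 = 305.20, rounded up to 306; 306 present. Satisfied.
Vote: requires two-thirds of those present (306); 2/3 of 306 = 204, so 204 needed; 205 in favor. Satisfied.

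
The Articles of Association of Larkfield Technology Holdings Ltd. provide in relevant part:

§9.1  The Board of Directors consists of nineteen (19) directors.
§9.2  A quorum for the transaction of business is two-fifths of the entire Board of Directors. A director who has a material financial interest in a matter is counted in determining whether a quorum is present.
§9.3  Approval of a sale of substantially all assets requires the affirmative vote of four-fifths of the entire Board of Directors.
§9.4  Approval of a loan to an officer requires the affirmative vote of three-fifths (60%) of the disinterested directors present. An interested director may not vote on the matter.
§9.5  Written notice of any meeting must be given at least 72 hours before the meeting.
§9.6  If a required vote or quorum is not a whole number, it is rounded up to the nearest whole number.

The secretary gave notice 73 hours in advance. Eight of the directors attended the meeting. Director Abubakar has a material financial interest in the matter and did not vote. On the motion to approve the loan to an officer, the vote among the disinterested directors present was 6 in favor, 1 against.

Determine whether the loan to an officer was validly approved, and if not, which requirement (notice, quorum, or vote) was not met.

Valid — all requirements satisfied.

Notice: 73 hours given; 72 required (73 ≥ 72). Satisfied.
Quorum: 8 present (interested directors count toward quorum); quorum is 8. Satisfied.
Vote: the loan to an officer requires three-fifths of the disinterested directors present (8 − 1 = 7). 3/5 of 7 = 4.20, rounded up to 5, so 5 affirmative votes are needed; 6 voted in favor. Satisfied.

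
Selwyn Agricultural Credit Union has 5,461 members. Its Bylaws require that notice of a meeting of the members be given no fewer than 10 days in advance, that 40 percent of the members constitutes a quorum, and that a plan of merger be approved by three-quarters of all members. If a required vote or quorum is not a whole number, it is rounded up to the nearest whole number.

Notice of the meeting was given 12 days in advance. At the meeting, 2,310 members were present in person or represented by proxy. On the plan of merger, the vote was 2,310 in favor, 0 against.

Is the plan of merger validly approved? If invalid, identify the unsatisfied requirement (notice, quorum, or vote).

Invalid — vote requirement not satisfied.

Notice: 12 days given; 10 required. Satisfied.
Quorum: 40% of 5,461 = 2,184.40, rounded up to 2,185; 2,310 present. Satisfied.
Vote: requires three-fourths of all members (5,461); 3/4 of 5461 = 4095.75, rounded up to 4096, so 4,096 needed; 2,310 in favor. Not satisfied.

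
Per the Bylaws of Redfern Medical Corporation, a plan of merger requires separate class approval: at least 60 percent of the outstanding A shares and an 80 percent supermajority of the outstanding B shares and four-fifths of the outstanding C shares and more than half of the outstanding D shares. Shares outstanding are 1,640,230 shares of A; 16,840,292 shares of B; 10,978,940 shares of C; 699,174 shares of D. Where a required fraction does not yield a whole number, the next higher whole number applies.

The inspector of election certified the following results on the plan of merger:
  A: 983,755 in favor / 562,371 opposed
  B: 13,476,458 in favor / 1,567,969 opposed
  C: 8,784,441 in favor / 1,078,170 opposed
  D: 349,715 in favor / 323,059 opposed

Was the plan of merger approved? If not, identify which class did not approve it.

A: 3/5 of 1640230 = 984138; 984,138 required, 983,755 in favor — not approved.
B: 4/5 of 16840292 = 13472233.60, rounded up to 13472234; 13,472,234 required, 13,476,458 in favor — approved.
C: 4/5 of 10978940 = 8783152; 8,783,152 required, 8,784,441 in favor — approved.
D: a majority of 699174 is 349588; 349,588 required, 349,715 in favor — approved.

Not approved — the A shares did not give the required vote.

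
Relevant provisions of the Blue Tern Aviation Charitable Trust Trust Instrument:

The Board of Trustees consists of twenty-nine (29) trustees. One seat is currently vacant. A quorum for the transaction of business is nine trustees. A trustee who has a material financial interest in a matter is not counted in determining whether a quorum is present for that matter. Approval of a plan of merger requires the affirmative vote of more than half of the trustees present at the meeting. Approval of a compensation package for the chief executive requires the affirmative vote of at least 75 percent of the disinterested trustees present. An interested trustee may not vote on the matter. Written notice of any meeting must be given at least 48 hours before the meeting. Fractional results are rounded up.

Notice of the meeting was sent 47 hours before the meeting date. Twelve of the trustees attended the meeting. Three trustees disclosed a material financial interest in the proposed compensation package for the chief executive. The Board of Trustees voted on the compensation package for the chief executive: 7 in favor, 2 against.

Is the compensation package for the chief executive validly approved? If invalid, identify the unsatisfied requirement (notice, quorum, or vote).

Invalid — notice requirement not satisfied.

Notice: 47 hours given; 48 required (47 < 48). Not satisfied.
Quorum: 12 present, but the 3 interested trustees do not count, leaving 9. Quorum is 9. Satisfied.
Vote: the compensation package for the chief executive requires three-fourths of the disinterested trustees present (12 − 3 = 9). 3/4 of 9 = 6.75, rounded up to 7, so 7 affirmative votes are needed; 7 voted in favor. Satisfied.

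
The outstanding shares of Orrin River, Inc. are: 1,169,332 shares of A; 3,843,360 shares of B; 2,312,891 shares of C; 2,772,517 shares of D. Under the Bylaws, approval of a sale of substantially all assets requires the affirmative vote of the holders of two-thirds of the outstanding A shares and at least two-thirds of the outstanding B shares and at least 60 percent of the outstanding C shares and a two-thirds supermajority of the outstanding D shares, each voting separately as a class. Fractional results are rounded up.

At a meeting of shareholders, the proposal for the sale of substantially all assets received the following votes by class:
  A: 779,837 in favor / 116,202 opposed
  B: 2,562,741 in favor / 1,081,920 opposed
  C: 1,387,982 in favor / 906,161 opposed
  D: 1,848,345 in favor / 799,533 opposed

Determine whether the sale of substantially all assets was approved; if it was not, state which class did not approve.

A: 2/3 of 1169332 = 779554.67, rounded up to 779555; 779,555 required, 779,837 in favor — approved.
B: 2/3 of 3843360 = 2562240; 2,562,240 required, 2,562,741 in favor — approved.
C: 3/5 of 2312891 = 1387734.60, rounded up to 1387735; 1,387,735 required, 1,387,982 in favor — approved.
D: 2/3 of 2772517 = 1848344.67, rounded up to 1848345; 1,848,345 required, 1,848,345 in favor — approved.

Approved — every class gave the required vote.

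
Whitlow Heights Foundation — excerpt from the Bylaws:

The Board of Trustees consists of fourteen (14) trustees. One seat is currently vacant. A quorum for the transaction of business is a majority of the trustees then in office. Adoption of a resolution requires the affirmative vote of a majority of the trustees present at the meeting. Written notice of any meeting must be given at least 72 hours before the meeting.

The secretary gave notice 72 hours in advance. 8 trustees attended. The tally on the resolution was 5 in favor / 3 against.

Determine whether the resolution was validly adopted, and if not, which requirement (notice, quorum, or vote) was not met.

Valid — all requirements satisfied.

Notice: 72 hours given; 72 required (72 ≥ 72). Satisfied.
Quorum: 8 present; quorum is 7. Satisfied.
Vote: the resolution requires a majority of the trustees present (8). A majority of 8 is 5, so 5 affirmative votes are needed; 5 voted in favor. Satisfied.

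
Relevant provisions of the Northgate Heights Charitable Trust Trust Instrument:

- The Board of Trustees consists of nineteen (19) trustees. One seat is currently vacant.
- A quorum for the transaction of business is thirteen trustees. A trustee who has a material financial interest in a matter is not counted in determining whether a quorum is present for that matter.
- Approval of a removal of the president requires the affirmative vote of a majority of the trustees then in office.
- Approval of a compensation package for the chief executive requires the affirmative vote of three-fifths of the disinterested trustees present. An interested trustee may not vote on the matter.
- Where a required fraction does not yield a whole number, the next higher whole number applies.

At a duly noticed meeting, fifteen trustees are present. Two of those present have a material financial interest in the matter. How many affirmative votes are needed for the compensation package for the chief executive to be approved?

The compensation package for the chief executive requires three-fifths of the disinterested trustees present (15 − 2 = 13).
3/5 of 13 = 7.80, rounded up to 8.

8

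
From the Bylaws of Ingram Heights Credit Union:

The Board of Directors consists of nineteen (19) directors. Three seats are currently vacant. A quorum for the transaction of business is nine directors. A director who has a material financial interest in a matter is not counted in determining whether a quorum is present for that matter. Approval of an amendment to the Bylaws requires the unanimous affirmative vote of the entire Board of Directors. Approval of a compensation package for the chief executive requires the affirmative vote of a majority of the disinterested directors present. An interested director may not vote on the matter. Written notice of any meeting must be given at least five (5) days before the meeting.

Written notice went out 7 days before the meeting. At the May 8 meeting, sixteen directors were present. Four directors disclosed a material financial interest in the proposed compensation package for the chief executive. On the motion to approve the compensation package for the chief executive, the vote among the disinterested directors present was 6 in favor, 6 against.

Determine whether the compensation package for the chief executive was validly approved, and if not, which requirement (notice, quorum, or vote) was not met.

Notice: 7 days given; 5 required (7 ≥ 5). Satisfied.
Quorum: 16 present, but the 4 interested directors do not count, leaving 12. Quorum is 9. Satisfied.
Vote: the compensation package for the chief executive requires a majority of the disinterested directors present (16 − 4 = 12). A majority of 12 is 7, so 7 affirmative votes are needed; 6 voted in favor. Not satisfied.

Invalid — vote requirement not satisfied.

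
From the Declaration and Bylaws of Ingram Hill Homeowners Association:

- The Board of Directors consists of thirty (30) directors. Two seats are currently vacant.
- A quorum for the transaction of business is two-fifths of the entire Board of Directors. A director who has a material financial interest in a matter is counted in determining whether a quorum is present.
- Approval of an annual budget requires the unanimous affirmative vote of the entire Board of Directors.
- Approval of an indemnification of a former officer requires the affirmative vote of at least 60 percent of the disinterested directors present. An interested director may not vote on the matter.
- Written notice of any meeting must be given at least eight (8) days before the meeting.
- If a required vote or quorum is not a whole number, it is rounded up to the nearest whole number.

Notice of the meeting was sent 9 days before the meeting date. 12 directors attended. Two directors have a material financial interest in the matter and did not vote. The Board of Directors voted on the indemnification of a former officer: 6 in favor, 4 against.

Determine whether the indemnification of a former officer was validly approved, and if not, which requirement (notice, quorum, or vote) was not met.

Notice: 9 days given; 8 required (9 ≥ 8). Satisfied.
Quorum: 12 present (interested directors count toward quorum); quorum is 12. Satisfied.
Vote: the indemnification of a former officer requires three-fifths of the disinterested directors present (12 − 2 = 10). 3/5 of 10 = 6, so 6 affirmative votes are needed; 6 voted in favor. Satisfied.

Valid — all requirements satisfied.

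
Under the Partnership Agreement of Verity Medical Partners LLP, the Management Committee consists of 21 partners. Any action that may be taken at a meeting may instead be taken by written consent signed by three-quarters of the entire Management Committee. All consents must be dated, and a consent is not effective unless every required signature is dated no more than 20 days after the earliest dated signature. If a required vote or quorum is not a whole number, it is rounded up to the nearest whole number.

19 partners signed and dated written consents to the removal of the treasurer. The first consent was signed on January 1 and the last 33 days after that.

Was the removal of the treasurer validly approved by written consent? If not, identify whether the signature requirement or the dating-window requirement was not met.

Signatures required: three-quarters of 21 — 3/4 of 21 = 15.75, rounded up to 16, so 16 needed; 19 signed. Sufficient.
Dating window: the latest signature is 33 days after the earliest; the limit is 20 days. Outside the window.

Not effective — dating-window requirement not satisfied.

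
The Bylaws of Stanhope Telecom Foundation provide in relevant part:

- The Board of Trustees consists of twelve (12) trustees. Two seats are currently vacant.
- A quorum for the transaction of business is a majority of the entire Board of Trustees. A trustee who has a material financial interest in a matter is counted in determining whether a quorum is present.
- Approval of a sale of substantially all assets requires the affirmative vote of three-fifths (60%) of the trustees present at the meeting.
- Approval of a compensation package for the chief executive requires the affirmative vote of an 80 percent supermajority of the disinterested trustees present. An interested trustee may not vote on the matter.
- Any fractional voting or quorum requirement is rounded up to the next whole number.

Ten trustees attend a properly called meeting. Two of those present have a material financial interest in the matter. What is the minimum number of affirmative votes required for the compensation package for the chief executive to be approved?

7

The compensation package for the chief executive requires four-fifths of the disinterested trustees present (10 − 2 = 8).
4/5 of 8 = 6.40, rounded up to 7.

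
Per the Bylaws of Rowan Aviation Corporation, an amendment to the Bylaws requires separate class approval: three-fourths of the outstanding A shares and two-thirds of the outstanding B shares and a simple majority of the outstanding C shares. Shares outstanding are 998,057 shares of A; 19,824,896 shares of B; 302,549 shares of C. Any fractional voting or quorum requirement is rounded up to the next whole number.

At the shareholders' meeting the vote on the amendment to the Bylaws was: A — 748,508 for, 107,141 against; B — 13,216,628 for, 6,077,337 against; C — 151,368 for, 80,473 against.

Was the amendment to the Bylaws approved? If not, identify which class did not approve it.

A: 3/4 of 998057 = 748542.75, rounded up to 748543; 748,543 required, 748,508 in favor — not approved.
B: 2/3 of 19824896 = 13216597.33, rounded up to 13216598; 13,216,598 required, 13,216,628 in favor — approved.
C: a majority of 302549 is 151275; 151,275 required, 151,368 in favor — approved.

Not approved — the A shares did not give the required vote.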